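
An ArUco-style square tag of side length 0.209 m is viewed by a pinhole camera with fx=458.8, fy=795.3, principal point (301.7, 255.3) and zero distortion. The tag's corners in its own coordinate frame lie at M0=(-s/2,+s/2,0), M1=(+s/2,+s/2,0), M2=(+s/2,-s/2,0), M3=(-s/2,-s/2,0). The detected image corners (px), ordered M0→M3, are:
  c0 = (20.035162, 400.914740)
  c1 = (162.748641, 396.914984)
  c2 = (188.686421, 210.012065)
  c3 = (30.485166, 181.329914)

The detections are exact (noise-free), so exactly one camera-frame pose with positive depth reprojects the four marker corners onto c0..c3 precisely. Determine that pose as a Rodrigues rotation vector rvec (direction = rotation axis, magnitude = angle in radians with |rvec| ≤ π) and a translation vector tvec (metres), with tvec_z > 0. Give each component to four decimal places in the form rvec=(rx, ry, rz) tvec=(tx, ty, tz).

Intrinsics K: fx=458.8, fy=795.3, cx=301.7, cy=255.3
Marker side s = 0.209 m; corners in marker frame (Z=0):
  M0 = (-0.1045, +0.1045, 0)
  M1 = (+0.1045, +0.1045, 0)
  M2 = (+0.1045, -0.1045, 0)
  M3 = (-0.1045, -0.1045, 0)
Detected image corners:
  c0 = (20.035162, 400.914740) px
  c1 = (162.748641, 396.914984) px
  c2 = (188.686421, 210.012065) px
  c3 = (30.485166, 181.329914) px
Planar DLT: solve 8×8 A·h = b for H (H[2,2]=1):
  H  [+791.40862 -31.48080 +105.70721]
  H  [+272.53850 +1139.27575 +303.93934]
  H  [+0.73409 +0.58129 +1.00000]
B = K⁻¹H; ‖b₁‖=1.446884, ‖b₂‖=1.446884; λ = 2/(‖b₁‖+‖b₂‖) = 0.691141, sign → tz>0 ⇒ λ=+0.691141
r₁ = λ·B[:,0] = (+0.85855,+0.07398,+0.50736); r₂ = λ·B[:,1] = (-0.31161,+0.86110,+0.40176)
r₃ = r₁×r₂ = (-0.40716,-0.50303,+0.76235); SVD([r₁ r₂ r₃]) → R = UVᵀ:
  R  [+0.85855 -0.31161 -0.40716]
  R  [+0.07398 +0.86110 -0.50303]
  R  [+0.50736 +0.40176 +0.76235]
t = (-0.29525, +0.04227, +0.69114) m
tr R = 2.482004; θ = arccos((tr R − 1)/2) = 0.736235 rad = 42.183°
axis k = ((R−Rᵀ)₃₂, (R−Rᵀ)₁₃, (R−Rᵀ)₂₁) / (2 sinθ) = (+0.673701, -0.680952, +0.287109)
rvec = θ·k = (+0.496003, -0.501341, +0.211380)

rvec=(0.4960, -0.5013, 0.2114) tvec=(-0.2952, 0.0423, 0.6911)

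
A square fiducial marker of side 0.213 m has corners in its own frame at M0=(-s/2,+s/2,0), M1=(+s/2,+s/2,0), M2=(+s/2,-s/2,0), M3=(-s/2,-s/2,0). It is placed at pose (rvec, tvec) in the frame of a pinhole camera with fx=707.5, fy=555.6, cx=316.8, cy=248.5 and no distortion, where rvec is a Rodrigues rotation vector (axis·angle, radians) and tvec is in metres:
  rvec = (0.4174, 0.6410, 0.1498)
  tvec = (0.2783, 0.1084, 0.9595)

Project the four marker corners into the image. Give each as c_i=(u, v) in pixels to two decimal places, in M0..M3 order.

c0=(445.20, 341.04) c1=(587.54, 385.26) c2=(617.36, 274.31) c3=(458.29, 239.32)

Intrinsics K: fx=707.5, fy=555.6, cx=316.8, cy=248.5
Marker side s = 0.213 m; corners in marker frame (Z=0):
  M0 = (-0.1065, +0.1065, 0)
  M1 = (+0.1065, +0.1065, 0)
  M2 = (+0.1065, -0.1065, 0)
  M3 = (-0.1065, -0.1065, 0)
rvec = (0.4174, 0.6410, 0.1498), |rvec| = θ = 0.77945 rad = 44.659°
Rodrigues: sinθ=0.70289, 1−cosθ=0.28870; R = I + sinθ·[k]× + (1−cosθ)·[k]×²:
    [+0.79409 -0.00795 +0.60775]
    [+0.26223 +0.90655 -0.33077]
    [-0.54833 +0.42203 +0.72196]
t = (0.2783, 0.1084, 0.9595) m
M0: Pc = R·M0+t = (+0.19288, +0.17702, +1.06284); u = 707.5·(+0.19288)/1.06284 + 316.8 = 445.1961, v = 555.6·(+0.17702)/1.06284 + 248.5 = 341.0372
M1: Pc = R·M1+t = (+0.36202, +0.23287, +0.94605); u = 707.5·(+0.36202)/0.94605 + 316.8 = 587.5386, v = 555.6·(+0.23287)/0.94605 + 248.5 = 385.2634
M2: Pc = R·M2+t = (+0.36372, +0.03978, +0.85616); u = 707.5·(+0.36372)/0.85616 + 316.8 = 617.3635, v = 555.6·(+0.03978)/0.85616 + 248.5 = 274.3149
M3: Pc = R·M3+t = (+0.19458, -0.01607, +0.97295); u = 707.5·(+0.19458)/0.97295 + 316.8 = 458.2896, v = 555.6·(-0.01607)/0.97295 + 248.5 = 239.3208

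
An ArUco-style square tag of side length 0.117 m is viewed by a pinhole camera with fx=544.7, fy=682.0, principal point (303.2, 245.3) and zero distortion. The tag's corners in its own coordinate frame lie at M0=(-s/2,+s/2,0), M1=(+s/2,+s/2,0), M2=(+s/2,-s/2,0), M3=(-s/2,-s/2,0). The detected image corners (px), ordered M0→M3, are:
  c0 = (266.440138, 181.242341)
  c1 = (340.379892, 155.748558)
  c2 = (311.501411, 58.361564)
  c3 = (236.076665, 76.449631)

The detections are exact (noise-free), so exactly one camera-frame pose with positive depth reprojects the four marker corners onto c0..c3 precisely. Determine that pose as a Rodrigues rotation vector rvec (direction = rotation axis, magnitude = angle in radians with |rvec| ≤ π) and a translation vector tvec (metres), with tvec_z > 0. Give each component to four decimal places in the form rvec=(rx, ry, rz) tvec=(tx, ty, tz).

Intrinsics K: fx=544.7, fy=682.0, cx=303.2, cy=245.3
Marker side s = 0.117 m; corners in marker frame (Z=0):
  M0 = (-0.0585, +0.0585, 0)
  M1 = (+0.0585, +0.0585, 0)
  M2 = (+0.0585, -0.0585, 0)
  M3 = (-0.0585, -0.0585, 0)
Detected image corners:
  c0 = (266.440138, 181.242341) px
  c1 = (340.379892, 155.748558) px
  c2 = (311.501411, 58.361564) px
  c3 = (236.076665, 76.449631) px
Planar DLT: solve 8×8 A·h = b for H (H[2,2]=1):
  H  [+814.54838 +232.10124 +289.87073]
  H  [-114.09584 +854.36693 +117.34780]
  H  [+0.61058 -0.07222 +1.00000]
B = K⁻¹H; ‖b₁‖=1.363000, ‖b₂‖=1.363000; λ = 2/(‖b₁‖+‖b₂‖) = 0.733676, sign → tz>0 ⇒ λ=+0.733676
r₁ = λ·B[:,0] = (+0.84779,-0.28386,+0.44796); r₂ = λ·B[:,1] = (+0.34212,+0.93816,-0.05299)
r₃ = r₁×r₂ = (-0.40522,+0.19818,+0.89248); SVD([r₁ r₂ r₃]) → R = UVᵀ:
  R  [+0.84779 +0.34212 -0.40522]
  R  [-0.28386 +0.93816 +0.19818]
  R  [+0.44796 -0.05299 +0.89248]
t = (-0.01795, -0.13765, +0.73368) m
tr R = 2.678432; θ = arccos((tr R − 1)/2) = 0.574956 rad = 32.943°
axis k = ((R−Rᵀ)₃₂, (R−Rᵀ)₁₃, (R−Rᵀ)₂₁) / (2 sinθ) = (-0.230936, -0.784470, -0.575566)
rvec = θ·k = (-0.132778, -0.451036, -0.330925)

rvec=(-0.1328, -0.4510, -0.3309) tvec=(-0.0180, -0.1376, 0.7337)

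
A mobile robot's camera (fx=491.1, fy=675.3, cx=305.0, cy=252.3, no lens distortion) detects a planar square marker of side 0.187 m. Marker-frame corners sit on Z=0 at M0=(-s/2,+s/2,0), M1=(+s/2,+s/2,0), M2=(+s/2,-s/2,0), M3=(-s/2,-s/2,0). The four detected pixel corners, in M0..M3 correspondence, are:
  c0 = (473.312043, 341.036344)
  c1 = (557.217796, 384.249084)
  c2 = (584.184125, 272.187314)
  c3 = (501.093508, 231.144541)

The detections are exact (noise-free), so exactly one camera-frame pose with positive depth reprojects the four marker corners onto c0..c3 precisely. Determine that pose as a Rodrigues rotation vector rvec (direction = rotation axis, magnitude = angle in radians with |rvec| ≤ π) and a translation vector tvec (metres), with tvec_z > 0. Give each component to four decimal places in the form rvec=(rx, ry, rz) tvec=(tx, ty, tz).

rvec=(-0.0959, 0.0649, 0.3611) tvec=(0.4862, 0.0858, 1.0671)

Intrinsics K: fx=491.1, fy=675.3, cx=305.0, cy=252.3
Marker side s = 0.187 m; corners in marker frame (Z=0):
  M0 = (-0.0935, +0.0935, 0)
  M1 = (+0.0935, +0.0935, 0)
  M2 = (+0.0935, -0.0935, 0)
  M3 = (-0.0935, -0.0935, 0)
Detected image corners:
  c0 = (473.312043, 341.036344) px
  c1 = (557.217796, 384.249084) px
  c2 = (584.184125, 272.187314) px
  c3 = (501.093508, 231.144541) px
Planar DLT: solve 8×8 A·h = b for H (H[2,2]=1):
  H  [+406.63343 -187.08308 +528.75610]
  H  [+202.09125 +569.79372 +306.60685]
  H  [-0.07537 -0.07691 +1.00000]
B = K⁻¹H; ‖b₁‖=0.937112, ‖b₂‖=0.937112; λ = 2/(‖b₁‖+‖b₂‖) = 1.067108, sign → tz>0 ⇒ λ=+1.067108
r₁ = λ·B[:,0] = (+0.93352,+0.34939,-0.08042); r₂ = λ·B[:,1] = (-0.35554,+0.93105,-0.08207)
r₃ = r₁×r₂ = (+0.04620,+0.10521,+0.99338); SVD([r₁ r₂ r₃]) → R = UVᵀ:
  R  [+0.93352 -0.35554 +0.04620]
  R  [+0.34939 +0.93105 +0.10521]
  R  [-0.08042 -0.08207 +0.99338]
t = (+0.48620, +0.08582, +1.06711) m
tr R = 2.857946; θ = arccos((tr R − 1)/2) = 0.379168 rad = 21.725°
axis k = ((R−Rᵀ)₃₂, (R−Rᵀ)₁₃, (R−Rᵀ)₂₁) / (2 sinθ) = (-0.252989, +0.171049, +0.952228)
rvec = θ·k = (-0.095925, +0.064856, +0.361055)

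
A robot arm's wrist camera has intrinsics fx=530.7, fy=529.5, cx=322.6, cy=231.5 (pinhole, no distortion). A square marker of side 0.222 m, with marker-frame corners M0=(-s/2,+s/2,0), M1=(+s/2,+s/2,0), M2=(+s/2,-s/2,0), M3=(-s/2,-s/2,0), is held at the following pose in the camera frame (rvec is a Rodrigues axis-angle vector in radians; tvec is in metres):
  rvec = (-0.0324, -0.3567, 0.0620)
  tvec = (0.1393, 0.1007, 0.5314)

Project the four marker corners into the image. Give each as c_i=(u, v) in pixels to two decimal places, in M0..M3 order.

c0=(354.57, 452.90) c1=(545.11, 436.45) c2=(552.70, 229.04) c3=(366.97, 212.98)

Intrinsics K: fx=530.7, fy=529.5, cx=322.6, cy=231.5
Marker side s = 0.222 m; corners in marker frame (Z=0):
  M0 = (-0.1110, +0.1110, 0)
  M1 = (+0.1110, +0.1110, 0)
  M2 = (+0.1110, -0.1110, 0)
  M3 = (-0.1110, -0.1110, 0)
rvec = (-0.0324, -0.3567, 0.0620), |rvec| = θ = 0.36350 rad = 20.827°
Rodrigues: sinθ=0.35554, 1−cosθ=0.06534; R = I + sinθ·[k]× + (1−cosθ)·[k]×²:
    [+0.93518 -0.05493 -0.34989]
    [+0.06636 +0.99758 +0.02075]
    [+0.34790 -0.04263 +0.93656]
t = (0.1393, 0.1007, 0.5314) m
M0: Pc = R·M0+t = (+0.02940, +0.20407, +0.48805); u = 530.7·(+0.02940)/0.48805 + 322.6 = 354.5671, v = 529.5·(+0.20407)/0.48805 + 231.5 = 452.8963
M1: Pc = R·M1+t = (+0.23701, +0.21880, +0.56529); u = 530.7·(+0.23701)/0.56529 + 322.6 = 545.1071, v = 529.5·(+0.21880)/0.56529 + 231.5 = 436.4462
M2: Pc = R·M2+t = (+0.24920, -0.00267, +0.57475); u = 530.7·(+0.24920)/0.57475 + 322.6 = 552.7030, v = 529.5·(-0.00267)/0.57475 + 231.5 = 229.0443
M3: Pc = R·M3+t = (+0.04159, -0.01740, +0.49751); u = 530.7·(+0.04159)/0.49751 + 322.6 = 366.9665, v = 529.5·(-0.01740)/0.49751 + 231.5 = 212.9843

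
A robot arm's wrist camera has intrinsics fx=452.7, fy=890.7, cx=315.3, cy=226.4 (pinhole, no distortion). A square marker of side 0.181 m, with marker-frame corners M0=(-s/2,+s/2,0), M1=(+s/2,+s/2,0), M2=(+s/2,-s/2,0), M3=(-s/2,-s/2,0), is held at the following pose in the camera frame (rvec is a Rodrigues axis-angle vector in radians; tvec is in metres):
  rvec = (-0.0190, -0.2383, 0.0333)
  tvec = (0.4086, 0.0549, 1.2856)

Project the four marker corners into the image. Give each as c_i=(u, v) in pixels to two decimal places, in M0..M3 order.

c0=(429.33, 326.71) c1=(486.58, 327.78) c2=(487.97, 204.39) c3=(430.94, 199.16)

Intrinsics K: fx=452.7, fy=890.7, cx=315.3, cy=226.4
Marker side s = 0.181 m; corners in marker frame (Z=0):
  M0 = (-0.0905, +0.0905, 0)
  M1 = (+0.0905, +0.0905, 0)
  M2 = (+0.0905, -0.0905, 0)
  M3 = (-0.0905, -0.0905, 0)
rvec = (-0.0190, -0.2383, 0.0333), |rvec| = θ = 0.24136 rad = 13.829°
Rodrigues: sinθ=0.23903, 1−cosθ=0.02899; R = I + sinθ·[k]× + (1−cosθ)·[k]×²:
    [+0.97119 -0.03072 -0.23631]
    [+0.03523 +0.99927 +0.01487]
    [+0.23568 -0.02276 +0.97156]
t = (0.4086, 0.0549, 1.2856) m
M0: Pc = R·M0+t = (+0.31793, +0.14215, +1.26221); u = 452.7·(+0.31793)/1.26221 + 315.3 = 429.3264, v = 890.7·(+0.14215)/1.26221 + 226.4 = 326.7073
M1: Pc = R·M1+t = (+0.49371, +0.14852, +1.30487); u = 452.7·(+0.49371)/1.30487 + 315.3 = 486.5843, v = 890.7·(+0.14852)/1.30487 + 226.4 = 327.7809
M2: Pc = R·M2+t = (+0.49927, -0.03235, +1.30899); u = 452.7·(+0.49927)/1.30899 + 315.3 = 487.9685, v = 890.7·(-0.03235)/1.30899 + 226.4 = 204.3906
M3: Pc = R·M3+t = (+0.32349, -0.03872, +1.26633); u = 452.7·(+0.32349)/1.26633 + 315.3 = 430.9434, v = 890.7·(-0.03872)/1.26633 + 226.4 = 199.1640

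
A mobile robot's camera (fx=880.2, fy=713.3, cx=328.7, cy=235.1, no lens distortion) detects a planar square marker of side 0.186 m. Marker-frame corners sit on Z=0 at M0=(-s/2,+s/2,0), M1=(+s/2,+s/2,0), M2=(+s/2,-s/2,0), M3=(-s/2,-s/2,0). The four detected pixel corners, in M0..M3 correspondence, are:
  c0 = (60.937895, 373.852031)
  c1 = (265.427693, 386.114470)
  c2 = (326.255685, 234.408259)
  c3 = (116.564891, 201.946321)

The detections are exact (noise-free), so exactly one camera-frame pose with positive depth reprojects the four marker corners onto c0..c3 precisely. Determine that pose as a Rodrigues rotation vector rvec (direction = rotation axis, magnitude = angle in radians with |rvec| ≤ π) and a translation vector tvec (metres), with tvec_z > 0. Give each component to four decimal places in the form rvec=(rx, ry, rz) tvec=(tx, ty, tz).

Intrinsics K: fx=880.2, fy=713.3, cx=328.7, cy=235.1
Marker side s = 0.186 m; corners in marker frame (Z=0):
  M0 = (-0.0930, +0.0930, 0)
  M1 = (+0.0930, +0.0930, 0)
  M2 = (+0.0930, -0.0930, 0)
  M3 = (-0.0930, -0.0930, 0)
Detected image corners:
  c0 = (60.937895, 373.852031) px
  c1 = (265.427693, 386.114470) px
  c2 = (326.255685, 234.408259) px
  c3 = (116.564891, 201.946321) px
Planar DLT: solve 8×8 A·h = b for H (H[2,2]=1):
  H  [+1233.76548 -253.94269 +197.50122]
  H  [+306.50627 +959.95455 +302.07808]
  H  [+0.62810 +0.31163 +1.00000]
B = K⁻¹H; ‖b₁‖=1.343984, ‖b₂‖=1.343984; λ = 2/(‖b₁‖+‖b₂‖) = 0.744056, sign → tz>0 ⇒ λ=+0.744056
r₁ = λ·B[:,0] = (+0.86841,+0.16569,+0.46734); r₂ = λ·B[:,1] = (-0.30125,+0.92492,+0.23187)
r₃ = r₁×r₂ = (-0.39384,-0.34215,+0.85313); SVD([r₁ r₂ r₃]) → R = UVᵀ:
  R  [+0.86841 -0.30125 -0.39384]
  R  [+0.16569 +0.92492 -0.34215]
  R  [+0.46734 +0.23187 +0.85313]
t = (-0.11091, +0.06987, +0.74406) m
tr R = 2.646462; θ = arccos((tr R − 1)/2) = 0.603718 rad = 34.590°
axis k = ((R−Rᵀ)₃₂, (R−Rᵀ)₁₃, (R−Rᵀ)₂₁) / (2 sinθ) = (+0.505556, -0.758475, +0.411252)
rvec = θ·k = (+0.305213, -0.457905, +0.248280)

rvec=(0.3052, -0.4579, 0.2483) tvec=(-0.1109, 0.0699, 0.7441)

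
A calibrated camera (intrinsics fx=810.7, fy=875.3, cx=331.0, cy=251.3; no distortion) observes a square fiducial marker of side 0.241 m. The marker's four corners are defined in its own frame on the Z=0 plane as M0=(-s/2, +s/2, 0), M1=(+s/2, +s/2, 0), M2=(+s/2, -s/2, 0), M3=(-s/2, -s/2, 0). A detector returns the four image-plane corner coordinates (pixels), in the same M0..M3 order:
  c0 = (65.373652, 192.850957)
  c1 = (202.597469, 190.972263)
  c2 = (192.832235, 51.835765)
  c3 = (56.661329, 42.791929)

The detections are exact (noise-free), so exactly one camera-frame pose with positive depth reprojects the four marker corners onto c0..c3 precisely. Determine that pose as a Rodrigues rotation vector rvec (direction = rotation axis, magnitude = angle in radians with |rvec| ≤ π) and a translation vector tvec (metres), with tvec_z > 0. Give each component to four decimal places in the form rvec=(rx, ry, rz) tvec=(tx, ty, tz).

rvec=(-0.0955, -0.4660, -0.0677) tvec=(-0.3522, -0.2164, 1.4344)

Intrinsics K: fx=810.7, fy=875.3, cx=331.0, cy=251.3
Marker side s = 0.241 m; corners in marker frame (Z=0):
  M0 = (-0.1205, +0.1205, 0)
  M1 = (+0.1205, +0.1205, 0)
  M2 = (+0.1205, -0.1205, 0)
  M3 = (-0.1205, -0.1205, 0)
Detected image corners:
  c0 = (65.373652, 192.850957) px
  c1 = (202.597469, 190.972263) px
  c2 = (192.832235, 51.835765) px
  c3 = (56.661329, 42.791929) px
Planar DLT: solve 8×8 A·h = b for H (H[2,2]=1):
  H  [+607.91320 +31.53145 +131.92884]
  H  [+52.65913 +592.76387 +119.21690]
  H  [+0.31475 -0.05323 +1.00000]
B = K⁻¹H; ‖b₁‖=0.697180, ‖b₂‖=0.697180; λ = 2/(‖b₁‖+‖b₂‖) = 1.434350, sign → tz>0 ⇒ λ=+1.434350
r₁ = λ·B[:,0] = (+0.89124,-0.04332,+0.45146); r₂ = λ·B[:,1] = (+0.08696,+0.99328,-0.07636)
r₃ = r₁×r₂ = (-0.44512,+0.10731,+0.88902); SVD([r₁ r₂ r₃]) → R = UVᵀ:
  R  [+0.89124 +0.08696 -0.44512]
  R  [-0.04332 +0.99328 +0.10731]
  R  [+0.45146 -0.07636 +0.88902]
t = (-0.35221, -0.21644, +1.43435) m
tr R = 2.773534; θ = arccos((tr R − 1)/2) = 0.480493 rad = 27.530°
axis k = ((R−Rᵀ)₃₂, (R−Rᵀ)₁₃, (R−Rᵀ)₂₁) / (2 sinθ) = (-0.198680, -0.969878, -0.140937)
rvec = θ·k = (-0.095464, -0.466020, -0.067719)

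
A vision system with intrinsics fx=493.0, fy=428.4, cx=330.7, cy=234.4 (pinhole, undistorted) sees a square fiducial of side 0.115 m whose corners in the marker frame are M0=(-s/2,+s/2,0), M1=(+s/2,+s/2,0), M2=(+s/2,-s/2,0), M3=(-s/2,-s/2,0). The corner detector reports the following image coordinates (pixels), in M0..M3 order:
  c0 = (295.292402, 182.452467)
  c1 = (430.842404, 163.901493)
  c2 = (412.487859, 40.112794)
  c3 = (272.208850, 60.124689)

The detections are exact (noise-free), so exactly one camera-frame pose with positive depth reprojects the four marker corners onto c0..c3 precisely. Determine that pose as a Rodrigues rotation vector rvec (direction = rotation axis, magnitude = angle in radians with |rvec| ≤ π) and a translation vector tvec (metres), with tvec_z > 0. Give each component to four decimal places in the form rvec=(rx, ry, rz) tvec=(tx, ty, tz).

Intrinsics K: fx=493.0, fy=428.4, cx=330.7, cy=234.4
Marker side s = 0.115 m; corners in marker frame (Z=0):
  M0 = (-0.0575, +0.0575, 0)
  M1 = (+0.0575, +0.0575, 0)
  M2 = (+0.0575, -0.0575, 0)
  M3 = (-0.0575, -0.0575, 0)
Detected image corners:
  c0 = (295.292402, 182.452467) px
  c1 = (430.842404, 163.901493) px
  c2 = (412.487859, 40.112794) px
  c3 = (272.208850, 60.124689) px
Planar DLT: solve 8×8 A·h = b for H (H[2,2]=1):
  H  [+1179.41966 +288.32308 +352.67150]
  H  [-173.71730 +1104.26749 +112.76271]
  H  [-0.05521 +0.30646 +1.00000]
B = K⁻¹H; ‖b₁‖=2.458806, ‖b₂‖=2.458806; λ = 2/(‖b₁‖+‖b₂‖) = 0.406701, sign → tz>0 ⇒ λ=+0.406701
r₁ = λ·B[:,0] = (+0.98803,-0.15263,-0.02246); r₂ = λ·B[:,1] = (+0.15425,+0.98014,+0.12464)
r₃ = r₁×r₂ = (+0.00299,-0.12661,+0.99195); SVD([r₁ r₂ r₃]) → R = UVᵀ:
  R  [+0.98803 +0.15425 +0.00299]
  R  [-0.15263 +0.98014 -0.12661]
  R  [-0.02246 +0.12464 +0.99195]
t = (+0.01813, -0.11548, +0.40670) m
tr R = 2.960115; θ = arccos((tr R − 1)/2) = 0.200045 rad = 11.462°
axis k = ((R−Rᵀ)₃₂, (R−Rᵀ)₁₃, (R−Rᵀ)₂₁) / (2 sinθ) = (+0.632193, +0.064016, -0.772162)
rvec = θ·k = (+0.126467, +0.012806, -0.154467)

rvec=(0.1265, 0.0128, -0.1545) tvec=(0.0181, -0.1155, 0.4067)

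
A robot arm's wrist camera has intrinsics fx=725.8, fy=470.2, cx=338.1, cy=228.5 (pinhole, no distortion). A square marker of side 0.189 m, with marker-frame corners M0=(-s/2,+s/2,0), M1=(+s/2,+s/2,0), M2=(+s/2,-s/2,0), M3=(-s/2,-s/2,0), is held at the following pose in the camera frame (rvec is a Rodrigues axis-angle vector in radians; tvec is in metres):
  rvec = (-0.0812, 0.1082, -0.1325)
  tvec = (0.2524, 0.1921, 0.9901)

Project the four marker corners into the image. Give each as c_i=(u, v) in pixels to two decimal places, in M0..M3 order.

Intrinsics K: fx=725.8, fy=470.2, cx=338.1, cy=228.5
Marker side s = 0.189 m; corners in marker frame (Z=0):
  M0 = (-0.0945, +0.0945, 0)
  M1 = (+0.0945, +0.0945, 0)
  M2 = (+0.0945, -0.0945, 0)
  M3 = (-0.0945, -0.0945, 0)
rvec = (-0.0812, 0.1082, -0.1325), |rvec| = θ = 0.18936 rad = 10.849°
Rodrigues: sinθ=0.18823, 1−cosθ=0.01787; R = I + sinθ·[k]× + (1−cosθ)·[k]×²:
    [+0.98541 +0.12733 +0.11292]
    [-0.13609 +0.98796 +0.07357]
    [-0.10219 -0.08786 +0.99088]
t = (0.2524, 0.1921, 0.9901) m
M0: Pc = R·M0+t = (+0.17131, +0.29832, +0.99145); u = 725.8·(+0.17131)/0.99145 + 338.1 = 463.5094, v = 470.2·(+0.29832)/0.99145 + 228.5 = 369.9805
M1: Pc = R·M1+t = (+0.35755, +0.27260, +0.97214); u = 725.8·(+0.35755)/0.97214 + 338.1 = 605.0500, v = 470.2·(+0.27260)/0.97214 + 228.5 = 360.3508
M2: Pc = R·M2+t = (+0.33349, +0.08588, +0.98875); u = 725.8·(+0.33349)/0.98875 + 338.1 = 582.9012, v = 470.2·(+0.08588)/0.98875 + 228.5 = 269.3391
M3: Pc = R·M3+t = (+0.14725, +0.11160, +1.00806); u = 725.8·(+0.14725)/1.00806 + 338.1 = 444.1166, v = 470.2·(+0.11160)/1.00806 + 228.5 = 280.5539

c0=(463.51, 369.98) c1=(605.05, 360.35) c2=(582.90, 269.34) c3=(444.12, 280.55)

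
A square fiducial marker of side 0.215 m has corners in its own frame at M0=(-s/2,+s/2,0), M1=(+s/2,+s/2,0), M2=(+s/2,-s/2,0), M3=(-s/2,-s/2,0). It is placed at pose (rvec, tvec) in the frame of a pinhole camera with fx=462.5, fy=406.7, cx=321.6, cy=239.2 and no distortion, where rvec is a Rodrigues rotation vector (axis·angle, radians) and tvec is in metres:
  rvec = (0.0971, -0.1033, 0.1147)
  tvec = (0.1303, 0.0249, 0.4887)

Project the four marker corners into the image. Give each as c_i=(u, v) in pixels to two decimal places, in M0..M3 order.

c0=(332.31, 339.01) c1=(524.45, 353.15) c2=(556.64, 181.45) c3=(358.10, 158.16)

Intrinsics K: fx=462.5, fy=406.7, cx=321.6, cy=239.2
Marker side s = 0.215 m; corners in marker frame (Z=0):
  M0 = (-0.1075, +0.1075, 0)
  M1 = (+0.1075, +0.1075, 0)
  M2 = (+0.1075, -0.1075, 0)
  M3 = (-0.1075, -0.1075, 0)
rvec = (0.0971, -0.1033, 0.1147), |rvec| = θ = 0.18236 rad = 10.448°
Rodrigues: sinθ=0.18135, 1−cosθ=0.01658; R = I + sinθ·[k]× + (1−cosθ)·[k]×²:
    [+0.98812 -0.11907 -0.09718]
    [+0.10906 +0.98874 -0.10247]
    [+0.10828 +0.09065 +0.98998]
t = (0.1303, 0.0249, 0.4887) m
M0: Pc = R·M0+t = (+0.01128, +0.11947, +0.48681); u = 462.5·(+0.01128)/0.48681 + 321.6 = 332.3144, v = 406.7·(+0.11947)/0.48681 + 239.2 = 339.0068
M1: Pc = R·M1+t = (+0.22372, +0.14291, +0.51009); u = 462.5·(+0.22372)/0.51009 + 321.6 = 524.4521, v = 406.7·(+0.14291)/0.51009 + 239.2 = 353.1476
M2: Pc = R·M2+t = (+0.24932, -0.06967, +0.49059); u = 462.5·(+0.24932)/0.49059 + 321.6 = 556.6446, v = 406.7·(-0.06967)/0.49059 + 239.2 = 181.4481
M3: Pc = R·M3+t = (+0.03688, -0.09311, +0.46731); u = 462.5·(+0.03688)/0.46731 + 321.6 = 358.0969, v = 406.7·(-0.09311)/0.46731 + 239.2 = 158.1638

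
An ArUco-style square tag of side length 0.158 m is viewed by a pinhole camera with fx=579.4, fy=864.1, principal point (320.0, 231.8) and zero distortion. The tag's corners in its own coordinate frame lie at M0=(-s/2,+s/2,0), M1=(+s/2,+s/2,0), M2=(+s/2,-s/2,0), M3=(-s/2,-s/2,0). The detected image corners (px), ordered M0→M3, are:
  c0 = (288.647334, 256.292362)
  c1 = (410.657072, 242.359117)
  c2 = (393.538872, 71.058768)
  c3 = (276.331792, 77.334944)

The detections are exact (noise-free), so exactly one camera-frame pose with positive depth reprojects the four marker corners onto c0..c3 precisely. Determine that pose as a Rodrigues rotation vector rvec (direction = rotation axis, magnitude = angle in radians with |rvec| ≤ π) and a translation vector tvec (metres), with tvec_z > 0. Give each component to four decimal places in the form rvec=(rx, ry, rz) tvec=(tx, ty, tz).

Intrinsics K: fx=579.4, fy=864.1, cx=320.0, cy=231.8
Marker side s = 0.158 m; corners in marker frame (Z=0):
  M0 = (-0.0790, +0.0790, 0)
  M1 = (+0.0790, +0.0790, 0)
  M2 = (+0.0790, -0.0790, 0)
  M3 = (-0.0790, -0.0790, 0)
Detected image corners:
  c0 = (288.647334, 256.292362) px
  c1 = (410.657072, 242.359117) px
  c2 = (393.538872, 71.058768) px
  c3 = (276.331792, 77.334944) px
Planar DLT: solve 8×8 A·h = b for H (H[2,2]=1):
  H  [+845.74130 -4.49063 +343.35681]
  H  [-21.31354 +1061.62433 +159.67796]
  H  [+0.26021 -0.28615 +1.00000]
B = K⁻¹H; ‖b₁‖=1.344772, ‖b₂‖=1.344772; λ = 2/(‖b₁‖+‖b₂‖) = 0.743620, sign → tz>0 ⇒ λ=+0.743620
r₁ = λ·B[:,0] = (+0.97858,-0.07025,+0.19350); r₂ = λ·B[:,1] = (+0.11176,+0.97069,-0.21279)
r₃ = r₁×r₂ = (-0.17288,+0.22986,+0.95775); SVD([r₁ r₂ r₃]) → R = UVᵀ:
  R  [+0.97858 +0.11176 -0.17288]
  R  [-0.07025 +0.97069 +0.22986]
  R  [+0.19350 -0.21279 +0.95775]
t = (+0.02998, -0.06207, +0.74362) m
tr R = 2.907015; θ = arccos((tr R − 1)/2) = 0.306129 rad = 17.540°
axis k = ((R−Rᵀ)₃₂, (R−Rᵀ)₁₃, (R−Rᵀ)₂₁) / (2 sinθ) = (-0.734386, -0.607859, -0.301968)
rvec = θ·k = (-0.224817, -0.186083, -0.092441)

rvec=(-0.2248, -0.1861, -0.0924) tvec=(0.0300, -0.0621, 0.7436)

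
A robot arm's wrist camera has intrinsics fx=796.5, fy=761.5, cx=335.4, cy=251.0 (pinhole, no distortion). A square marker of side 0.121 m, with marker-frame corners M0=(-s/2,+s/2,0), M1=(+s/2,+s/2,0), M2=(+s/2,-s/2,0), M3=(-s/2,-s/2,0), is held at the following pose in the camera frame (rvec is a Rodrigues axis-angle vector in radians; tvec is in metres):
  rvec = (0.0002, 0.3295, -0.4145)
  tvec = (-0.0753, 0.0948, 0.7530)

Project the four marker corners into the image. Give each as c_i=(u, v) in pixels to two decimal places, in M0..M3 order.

c0=(227.96, 423.67) c1=(336.31, 382.76) c2=(284.67, 266.95) c3=(179.97, 313.11)

Intrinsics K: fx=796.5, fy=761.5, cx=335.4, cy=251.0
Marker side s = 0.121 m; corners in marker frame (Z=0):
  M0 = (-0.0605, +0.0605, 0)
  M1 = (+0.0605, +0.0605, 0)
  M2 = (+0.0605, -0.0605, 0)
  M3 = (-0.0605, -0.0605, 0)
rvec = (0.0002, 0.3295, -0.4145), |rvec| = θ = 0.52951 rad = 30.339°
Rodrigues: sinθ=0.50511, 1−cosθ=0.13695; R = I + sinθ·[k]× + (1−cosθ)·[k]×²:
    [+0.86305 +0.39543 +0.31428]
    [-0.39537 +0.91608 -0.06690]
    [-0.31436 -0.06652 +0.94697]
t = (-0.0753, 0.0948, 0.7530) m
M0: Pc = R·M0+t = (-0.10359, +0.17414, +0.76799); u = 796.5·(-0.10359)/0.76799 + 335.4 = 227.9638, v = 761.5·(+0.17414)/0.76799 + 251.0 = 423.6702
M1: Pc = R·M1+t = (+0.00084, +0.12630, +0.72996); u = 796.5·(+0.00084)/0.72996 + 335.4 = 336.3149, v = 761.5·(+0.12630)/0.72996 + 251.0 = 382.7611
M2: Pc = R·M2+t = (-0.04701, +0.01546, +0.73801); u = 796.5·(-0.04701)/0.73801 + 335.4 = 284.6652, v = 761.5·(+0.01546)/0.73801 + 251.0 = 266.9493
M3: Pc = R·M3+t = (-0.15144, +0.06330, +0.77604); u = 796.5·(-0.15144)/0.77604 + 335.4 = 179.9695, v = 761.5·(+0.06330)/0.77604 + 251.0 = 313.1105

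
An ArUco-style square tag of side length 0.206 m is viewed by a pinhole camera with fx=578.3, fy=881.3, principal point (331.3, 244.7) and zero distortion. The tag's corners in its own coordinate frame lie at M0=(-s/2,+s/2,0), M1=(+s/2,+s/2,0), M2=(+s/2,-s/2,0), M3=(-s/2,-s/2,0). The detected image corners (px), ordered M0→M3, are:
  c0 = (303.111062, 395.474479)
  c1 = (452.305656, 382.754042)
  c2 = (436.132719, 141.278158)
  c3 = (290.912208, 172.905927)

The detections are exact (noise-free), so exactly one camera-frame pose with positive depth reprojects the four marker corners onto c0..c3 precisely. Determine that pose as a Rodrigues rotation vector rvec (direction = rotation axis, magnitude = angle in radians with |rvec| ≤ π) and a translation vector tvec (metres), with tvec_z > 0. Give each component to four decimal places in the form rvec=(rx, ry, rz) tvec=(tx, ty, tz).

rvec=(-0.0571, 0.3248, -0.0986) tvec=(0.0488, 0.0246, 0.7806)

Intrinsics K: fx=578.3, fy=881.3, cx=331.3, cy=244.7
Marker side s = 0.206 m; corners in marker frame (Z=0):
  M0 = (-0.1030, +0.1030, 0)
  M1 = (+0.1030, +0.1030, 0)
  M2 = (+0.1030, -0.1030, 0)
  M3 = (-0.1030, -0.1030, 0)
Detected image corners:
  c0 = (303.111062, 395.474479) px
  c1 = (452.305656, 382.754042) px
  c2 = (436.132719, 141.278158) px
  c3 = (290.912208, 172.905927) px
Planar DLT: solve 8×8 A·h = b for H (H[2,2]=1):
  H  [+564.63905 +34.33476 +367.48246]
  H  [-218.51382 +1099.26210 +272.46464]
  H  [-0.40438 -0.09208 +1.00000]
B = K⁻¹H; ‖b₁‖=1.281128, ‖b₂‖=1.281128; λ = 2/(‖b₁‖+‖b₂‖) = 0.780562, sign → tz>0 ⇒ λ=+0.780562
r₁ = λ·B[:,0] = (+0.94295,-0.10590,-0.31564); r₂ = λ·B[:,1] = (+0.08752,+0.99357,-0.07188)
r₃ = r₁×r₂ = (+0.32122,+0.04015,+0.94615); SVD([r₁ r₂ r₃]) → R = UVᵀ:
  R  [+0.94295 +0.08752 +0.32122]
  R  [-0.10590 +0.99357 +0.04015]
  R  [-0.31564 -0.07188 +0.94615]
t = (+0.04884, +0.02459, +0.78056) m
tr R = 2.882669; θ = arccos((tr R − 1)/2) = 0.344234 rad = 19.723°
axis k = ((R−Rᵀ)₃₂, (R−Rᵀ)₁₃, (R−Rᵀ)₂₁) / (2 sinθ) = (-0.165976, +0.943575, -0.286562)
rvec = θ·k = (-0.057135, +0.324810, -0.098644)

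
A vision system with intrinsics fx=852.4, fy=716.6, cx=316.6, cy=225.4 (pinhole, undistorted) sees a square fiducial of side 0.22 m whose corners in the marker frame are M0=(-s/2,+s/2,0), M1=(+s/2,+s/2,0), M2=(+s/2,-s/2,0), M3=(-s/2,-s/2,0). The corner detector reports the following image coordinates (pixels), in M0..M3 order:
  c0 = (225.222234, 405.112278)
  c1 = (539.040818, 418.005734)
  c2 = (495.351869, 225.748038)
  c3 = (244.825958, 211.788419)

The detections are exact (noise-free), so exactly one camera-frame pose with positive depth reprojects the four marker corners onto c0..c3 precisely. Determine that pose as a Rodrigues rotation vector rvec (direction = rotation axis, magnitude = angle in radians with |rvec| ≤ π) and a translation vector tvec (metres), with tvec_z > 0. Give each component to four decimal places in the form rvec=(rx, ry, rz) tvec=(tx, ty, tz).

rvec=(-0.7512, -0.0859, 0.0379) tvec=(0.0472, 0.0735, 0.6672)

Intrinsics K: fx=852.4, fy=716.6, cx=316.6, cy=225.4
Marker side s = 0.22 m; corners in marker frame (Z=0):
  M0 = (-0.1100, +0.1100, 0)
  M1 = (+0.1100, +0.1100, 0)
  M2 = (+0.1100, -0.1100, 0)
  M3 = (-0.1100, -0.1100, 0)
Detected image corners:
  c0 = (225.222234, 405.112278) px
  c1 = (539.040818, 418.005734) px
  c2 = (495.351869, 225.748038) px
  c3 = (244.825958, 211.788419) px
Planar DLT: solve 8×8 A·h = b for H (H[2,2]=1):
  H  [+1302.67134 -328.75307 +376.92872]
  H  [+91.69366 +553.66804 +304.38020]
  H  [+0.09643 -1.02368 +1.00000]
B = K⁻¹H; ‖b₁‖=1.498718, ‖b₂‖=1.498718; λ = 2/(‖b₁‖+‖b₂‖) = 0.667237, sign → tz>0 ⇒ λ=+0.667237
r₁ = λ·B[:,0] = (+0.99580,+0.06514,+0.06434); r₂ = λ·B[:,1] = (-0.00364,+0.73037,-0.68304)
r₃ = r₁×r₂ = (-0.09149,+0.67994,+0.72754); SVD([r₁ r₂ r₃]) → R = UVᵀ:
  R  [+0.99580 -0.00364 -0.09149]
  R  [+0.06514 +0.73037 +0.67994]
  R  [+0.06434 -0.68304 +0.72754]
t = (+0.04722, +0.07354, +0.66724) m
tr R = 2.453714; θ = arccos((tr R − 1)/2) = 0.757062 rad = 43.376°
axis k = ((R−Rᵀ)₃₂, (R−Rᵀ)₁₃, (R−Rᵀ)₂₁) / (2 sinθ) = (-0.992281, -0.113446, +0.050076)
rvec = θ·k = (-0.751219, -0.085886, +0.037910)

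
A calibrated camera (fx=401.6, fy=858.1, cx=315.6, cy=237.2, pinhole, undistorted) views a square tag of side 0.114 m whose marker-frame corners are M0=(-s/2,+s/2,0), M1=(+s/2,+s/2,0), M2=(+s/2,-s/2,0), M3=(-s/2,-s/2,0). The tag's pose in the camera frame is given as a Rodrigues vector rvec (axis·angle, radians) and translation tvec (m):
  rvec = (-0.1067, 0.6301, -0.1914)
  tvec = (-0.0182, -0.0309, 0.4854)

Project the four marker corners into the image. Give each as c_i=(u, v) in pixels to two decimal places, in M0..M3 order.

Intrinsics K: fx=401.6, fy=858.1, cx=315.6, cy=237.2
Marker side s = 0.114 m; corners in marker frame (Z=0):
  M0 = (-0.0570, +0.0570, 0)
  M1 = (+0.0570, +0.0570, 0)
  M2 = (+0.0570, -0.0570, 0)
  M3 = (-0.0570, -0.0570, 0)
rvec = (-0.1067, 0.6301, -0.1914), |rvec| = θ = 0.66712 rad = 38.223°
Rodrigues: sinθ=0.61872, 1−cosθ=0.21439; R = I + sinθ·[k]× + (1−cosθ)·[k]×²:
    [+0.79109 +0.14513 +0.59423]
    [-0.20990 +0.97687 +0.04086]
    [-0.57455 -0.15706 +0.80326]
t = (-0.0182, -0.0309, 0.4854) m
M0: Pc = R·M0+t = (-0.05502, +0.03675, +0.50920); u = 401.6·(-0.05502)/0.50920 + 315.6 = 272.2061, v = 858.1·(+0.03675)/0.50920 + 237.2 = 299.1243
M1: Pc = R·M1+t = (+0.03516, +0.01282, +0.44370); u = 401.6·(+0.03516)/0.44370 + 315.6 = 347.4282, v = 858.1·(+0.01282)/0.44370 + 237.2 = 261.9877
M2: Pc = R·M2+t = (+0.01862, -0.09855, +0.46160); u = 401.6·(+0.01862)/0.46160 + 315.6 = 331.7996, v = 858.1·(-0.09855)/0.46160 + 237.2 = 54.0072
M3: Pc = R·M3+t = (-0.07156, -0.07462, +0.52710); u = 401.6·(-0.07156)/0.52710 + 315.6 = 261.0748, v = 858.1·(-0.07462)/0.52710 + 237.2 = 115.7266

c0=(272.21, 299.12) c1=(347.43, 261.99) c2=(331.80, 54.01) c3=(261.07, 115.73)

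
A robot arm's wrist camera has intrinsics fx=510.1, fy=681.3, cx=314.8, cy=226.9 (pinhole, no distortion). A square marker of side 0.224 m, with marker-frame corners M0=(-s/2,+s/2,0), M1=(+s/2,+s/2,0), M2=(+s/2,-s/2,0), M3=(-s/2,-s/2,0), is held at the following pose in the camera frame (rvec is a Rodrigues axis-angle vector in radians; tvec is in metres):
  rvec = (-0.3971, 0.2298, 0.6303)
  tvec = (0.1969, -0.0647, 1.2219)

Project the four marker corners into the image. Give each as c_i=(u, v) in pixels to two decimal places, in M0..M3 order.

Intrinsics K: fx=510.1, fy=681.3, cx=314.8, cy=226.9
Marker side s = 0.224 m; corners in marker frame (Z=0):
  M0 = (-0.1120, +0.1120, 0)
  M1 = (+0.1120, +0.1120, 0)
  M2 = (+0.1120, -0.1120, 0)
  M3 = (-0.1120, -0.1120, 0)
rvec = (-0.3971, 0.2298, 0.6303), |rvec| = θ = 0.77960 rad = 44.668°
Rodrigues: sinθ=0.70299, 1−cosθ=0.28880; R = I + sinθ·[k]× + (1−cosθ)·[k]×²:
    [+0.78613 -0.61173 +0.08828]
    [+0.52500 +0.73629 +0.42691]
    [-0.32615 -0.28925 +0.89998]
t = (0.1969, -0.0647, 1.2219) m
M0: Pc = R·M0+t = (+0.04034, -0.04104, +1.22603); u = 510.1·(+0.04034)/1.22603 + 314.8 = 331.5839, v = 681.3·(-0.04104)/1.22603 + 226.9 = 204.0965
M1: Pc = R·M1+t = (+0.21643, +0.07656, +1.15297); u = 510.1·(+0.21643)/1.15297 + 314.8 = 410.5543, v = 681.3·(+0.07656)/1.15297 + 226.9 = 272.1426
M2: Pc = R·M2+t = (+0.35346, -0.08836, +1.21777); u = 510.1·(+0.35346)/1.21777 + 314.8 = 462.8577, v = 681.3·(-0.08836)/1.21777 + 226.9 = 177.4633
M3: Pc = R·M3+t = (+0.17737, -0.20596, +1.29083); u = 510.1·(+0.17737)/1.29083 + 314.8 = 384.8909, v = 681.3·(-0.20596)/1.29083 + 226.9 = 118.1914

c0=(331.58, 204.10) c1=(410.55, 272.14) c2=(462.86, 177.46) c3=(384.89, 118.19)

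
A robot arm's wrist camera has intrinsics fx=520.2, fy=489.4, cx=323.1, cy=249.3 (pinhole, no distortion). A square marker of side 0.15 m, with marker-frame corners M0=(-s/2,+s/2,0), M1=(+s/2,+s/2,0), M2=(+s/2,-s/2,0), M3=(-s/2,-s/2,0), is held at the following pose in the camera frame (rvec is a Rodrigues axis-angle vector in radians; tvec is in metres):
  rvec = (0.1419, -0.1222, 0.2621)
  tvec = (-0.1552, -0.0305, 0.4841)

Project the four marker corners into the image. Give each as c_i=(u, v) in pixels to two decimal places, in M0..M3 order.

c0=(57.01, 272.12) c1=(216.46, 307.47) c2=(255.19, 165.06) c3=(91.11, 121.93)

Intrinsics K: fx=520.2, fy=489.4, cx=323.1, cy=249.3
Marker side s = 0.15 m; corners in marker frame (Z=0):
  M0 = (-0.0750, +0.0750, 0)
  M1 = (+0.0750, +0.0750, 0)
  M2 = (+0.0750, -0.0750, 0)
  M3 = (-0.0750, -0.0750, 0)
rvec = (0.1419, -0.1222, 0.2621), |rvec| = θ = 0.32213 rad = 18.456°
Rodrigues: sinθ=0.31658, 1−cosθ=0.05144; R = I + sinθ·[k]× + (1−cosθ)·[k]×²:
    [+0.95855 -0.26619 -0.10166]
    [+0.24900 +0.95597 -0.15533]
    [+0.13853 +0.12358 +0.98262]
t = (-0.1552, -0.0305, 0.4841) m
M0: Pc = R·M0+t = (-0.24705, +0.02252, +0.48298); u = 520.2·(-0.24705)/0.48298 + 323.1 = 57.0055, v = 489.4·(+0.02252)/0.48298 + 249.3 = 272.1223
M1: Pc = R·M1+t = (-0.10327, +0.05987, +0.50376); u = 520.2·(-0.10327)/0.50376 + 323.1 = 216.4564, v = 489.4·(+0.05987)/0.50376 + 249.3 = 307.4656
M2: Pc = R·M2+t = (-0.06335, -0.08352, +0.48522); u = 520.2·(-0.06335)/0.48522 + 323.1 = 255.1885, v = 489.4·(-0.08352)/0.48522 + 249.3 = 165.0579
M3: Pc = R·M3+t = (-0.20713, -0.12087, +0.46444); u = 520.2·(-0.20713)/0.46444 + 323.1 = 91.1063, v = 489.4·(-0.12087)/0.46444 + 249.3 = 121.9323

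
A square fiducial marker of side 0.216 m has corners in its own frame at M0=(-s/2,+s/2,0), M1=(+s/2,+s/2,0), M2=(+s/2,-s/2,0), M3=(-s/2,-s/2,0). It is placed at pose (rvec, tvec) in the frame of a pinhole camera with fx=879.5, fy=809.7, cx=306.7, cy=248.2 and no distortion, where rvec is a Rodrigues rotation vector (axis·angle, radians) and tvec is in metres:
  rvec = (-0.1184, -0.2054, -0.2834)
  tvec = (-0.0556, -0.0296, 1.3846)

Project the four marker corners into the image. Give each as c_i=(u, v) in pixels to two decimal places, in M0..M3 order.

c0=(224.82, 309.29) c1=(355.16, 274.10) c2=(315.79, 156.13) c3=(185.88, 186.79)

Intrinsics K: fx=879.5, fy=809.7, cx=306.7, cy=248.2
Marker side s = 0.216 m; corners in marker frame (Z=0):
  M0 = (-0.1080, +0.1080, 0)
  M1 = (+0.1080, +0.1080, 0)
  M2 = (+0.1080, -0.1080, 0)
  M3 = (-0.1080, -0.1080, 0)
rvec = (-0.1184, -0.2054, -0.2834), |rvec| = θ = 0.36949 rad = 21.170°
Rodrigues: sinθ=0.36114, 1−cosθ=0.06749; R = I + sinθ·[k]× + (1−cosθ)·[k]×²:
    [+0.93944 +0.28902 -0.18417]
    [-0.26497 +0.95337 +0.14450]
    [+0.21735 -0.08695 +0.97221]
t = (-0.0556, -0.0296, 1.3846) m
M0: Pc = R·M0+t = (-0.12585, +0.10198, +1.35174); u = 879.5·(-0.12585)/1.35174 + 306.7 = 224.8191, v = 809.7·(+0.10198)/1.35174 + 248.2 = 309.2872
M1: Pc = R·M1+t = (+0.07707, +0.04475, +1.39868); u = 879.5·(+0.07707)/1.39868 + 306.7 = 355.1643, v = 809.7·(+0.04475)/1.39868 + 248.2 = 274.1038
M2: Pc = R·M2+t = (+0.01465, -0.16118, +1.41746); u = 879.5·(+0.01465)/1.41746 + 306.7 = 315.7873, v = 809.7·(-0.16118)/1.41746 + 248.2 = 156.1285
M3: Pc = R·M3+t = (-0.18827, -0.10395, +1.37052); u = 879.5·(-0.18827)/1.37052 + 306.7 = 185.8795, v = 809.7·(-0.10395)/1.37052 + 248.2 = 186.7885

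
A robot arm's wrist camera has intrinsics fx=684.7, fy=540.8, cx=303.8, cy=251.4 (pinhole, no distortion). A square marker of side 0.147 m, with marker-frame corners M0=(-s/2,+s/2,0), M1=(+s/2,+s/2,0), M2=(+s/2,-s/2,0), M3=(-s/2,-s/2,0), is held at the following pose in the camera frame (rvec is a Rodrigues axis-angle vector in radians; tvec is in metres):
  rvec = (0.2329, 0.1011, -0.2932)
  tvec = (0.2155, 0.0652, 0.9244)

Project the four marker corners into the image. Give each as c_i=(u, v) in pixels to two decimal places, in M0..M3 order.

c0=(424.45, 338.96) c1=(530.03, 317.35) c2=(504.58, 237.34) c3=(395.95, 261.38)

Intrinsics K: fx=684.7, fy=540.8, cx=303.8, cy=251.4
Marker side s = 0.147 m; corners in marker frame (Z=0):
  M0 = (-0.0735, +0.0735, 0)
  M1 = (+0.0735, +0.0735, 0)
  M2 = (+0.0735, -0.0735, 0)
  M3 = (-0.0735, -0.0735, 0)
rvec = (0.2329, 0.1011, -0.2932), |rvec| = θ = 0.38785 rad = 22.222°
Rodrigues: sinθ=0.37820, 1−cosθ=0.07428; R = I + sinθ·[k]× + (1−cosθ)·[k]×²:
    [+0.95251 +0.29753 +0.06487]
    [-0.27428 +0.93077 -0.24174]
    [-0.13230 +0.21247 +0.96817]
t = (0.2155, 0.0652, 0.9244) m
M0: Pc = R·M0+t = (+0.16736, +0.15377, +0.94974); u = 684.7·(+0.16736)/0.94974 + 303.8 = 424.4549, v = 540.8·(+0.15377)/0.94974 + 251.4 = 338.9601
M1: Pc = R·M1+t = (+0.30738, +0.11345, +0.93029); u = 684.7·(+0.30738)/0.93029 + 303.8 = 530.0316, v = 540.8·(+0.11345)/0.93029 + 251.4 = 317.3523
M2: Pc = R·M2+t = (+0.26364, -0.02337, +0.89906); u = 684.7·(+0.26364)/0.89906 + 303.8 = 504.5818, v = 540.8·(-0.02337)/0.89906 + 251.4 = 237.3419
M3: Pc = R·M3+t = (+0.12362, +0.01695, +0.91851); u = 684.7·(+0.12362)/0.91851 + 303.8 = 395.9540, v = 540.8·(+0.01695)/0.91851 + 251.4 = 261.3786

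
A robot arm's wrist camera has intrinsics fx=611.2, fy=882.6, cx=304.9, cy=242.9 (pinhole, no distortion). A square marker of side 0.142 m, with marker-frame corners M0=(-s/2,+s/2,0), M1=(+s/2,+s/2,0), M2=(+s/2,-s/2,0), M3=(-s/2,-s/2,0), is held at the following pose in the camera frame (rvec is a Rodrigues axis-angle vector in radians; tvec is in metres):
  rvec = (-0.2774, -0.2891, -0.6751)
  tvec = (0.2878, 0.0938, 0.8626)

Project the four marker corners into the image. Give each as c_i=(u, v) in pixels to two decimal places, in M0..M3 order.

Intrinsics K: fx=611.2, fy=882.6, cx=304.9, cy=242.9
Marker side s = 0.142 m; corners in marker frame (Z=0):
  M0 = (-0.0710, +0.0710, 0)
  M1 = (+0.0710, +0.0710, 0)
  M2 = (+0.0710, -0.0710, 0)
  M3 = (-0.0710, -0.0710, 0)
rvec = (-0.2774, -0.2891, -0.6751), |rvec| = θ = 0.78504 rad = 44.980°
Rodrigues: sinθ=0.70685, 1−cosθ=0.29264; R = I + sinθ·[k]× + (1−cosθ)·[k]×²:
    [+0.74390 +0.64594 -0.17138]
    [-0.56978 +0.74705 +0.34245]
    [+0.34923 -0.15710 +0.92377]
t = (0.2878, 0.0938, 0.8626) m
M0: Pc = R·M0+t = (+0.28085, +0.18729, +0.82665); u = 611.2·(+0.28085)/0.82665 + 304.9 = 512.5483, v = 882.6·(+0.18729)/0.82665 + 242.9 = 442.8713
M1: Pc = R·M1+t = (+0.38648, +0.10639, +0.87624); u = 611.2·(+0.38648)/0.87624 + 304.9 = 574.4784, v = 882.6·(+0.10639)/0.87624 + 242.9 = 350.0577
M2: Pc = R·M2+t = (+0.29475, +0.00031, +0.89855); u = 611.2·(+0.29475)/0.89855 + 304.9 = 505.3944, v = 882.6·(+0.00031)/0.89855 + 242.9 = 243.1998
M3: Pc = R·M3+t = (+0.18912, +0.08121, +0.84896); u = 611.2·(+0.18912)/0.84896 + 304.9 = 441.0561, v = 882.6·(+0.08121)/0.84896 + 242.9 = 327.3325

c0=(512.55, 442.87) c1=(574.48, 350.06) c2=(505.39, 243.20) c3=(441.06, 327.33)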